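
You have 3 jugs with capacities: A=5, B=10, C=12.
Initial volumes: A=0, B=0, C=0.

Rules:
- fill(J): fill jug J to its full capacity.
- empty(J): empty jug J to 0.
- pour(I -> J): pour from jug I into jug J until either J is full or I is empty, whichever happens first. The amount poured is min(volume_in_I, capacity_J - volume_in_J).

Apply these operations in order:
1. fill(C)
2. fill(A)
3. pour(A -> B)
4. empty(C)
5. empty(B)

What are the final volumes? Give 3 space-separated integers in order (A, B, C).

Step 1: fill(C) -> (A=0 B=0 C=12)
Step 2: fill(A) -> (A=5 B=0 C=12)
Step 3: pour(A -> B) -> (A=0 B=5 C=12)
Step 4: empty(C) -> (A=0 B=5 C=0)
Step 5: empty(B) -> (A=0 B=0 C=0)

Answer: 0 0 0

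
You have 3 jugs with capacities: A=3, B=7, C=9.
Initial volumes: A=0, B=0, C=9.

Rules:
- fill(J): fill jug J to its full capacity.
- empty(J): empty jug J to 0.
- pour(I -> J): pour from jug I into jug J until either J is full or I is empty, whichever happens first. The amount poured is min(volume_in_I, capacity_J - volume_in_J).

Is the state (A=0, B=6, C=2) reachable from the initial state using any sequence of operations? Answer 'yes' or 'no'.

BFS from (A=0, B=0, C=9):
  1. fill(A) -> (A=3 B=0 C=9)
  2. pour(C -> B) -> (A=3 B=7 C=2)
  3. empty(B) -> (A=3 B=0 C=2)
  4. pour(A -> B) -> (A=0 B=3 C=2)
  5. fill(A) -> (A=3 B=3 C=2)
  6. pour(A -> B) -> (A=0 B=6 C=2)
Target reached → yes.

Answer: yes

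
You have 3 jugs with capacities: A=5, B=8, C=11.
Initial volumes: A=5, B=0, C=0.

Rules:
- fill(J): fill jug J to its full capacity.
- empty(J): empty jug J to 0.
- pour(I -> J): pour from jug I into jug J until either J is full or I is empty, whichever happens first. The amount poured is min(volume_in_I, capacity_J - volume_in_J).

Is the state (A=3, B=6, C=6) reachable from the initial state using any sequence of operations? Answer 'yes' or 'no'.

Answer: no

Derivation:
BFS explored all 368 reachable states.
Reachable set includes: (0,0,0), (0,0,1), (0,0,2), (0,0,3), (0,0,4), (0,0,5), (0,0,6), (0,0,7), (0,0,8), (0,0,9), (0,0,10), (0,0,11) ...
Target (A=3, B=6, C=6) not in reachable set → no.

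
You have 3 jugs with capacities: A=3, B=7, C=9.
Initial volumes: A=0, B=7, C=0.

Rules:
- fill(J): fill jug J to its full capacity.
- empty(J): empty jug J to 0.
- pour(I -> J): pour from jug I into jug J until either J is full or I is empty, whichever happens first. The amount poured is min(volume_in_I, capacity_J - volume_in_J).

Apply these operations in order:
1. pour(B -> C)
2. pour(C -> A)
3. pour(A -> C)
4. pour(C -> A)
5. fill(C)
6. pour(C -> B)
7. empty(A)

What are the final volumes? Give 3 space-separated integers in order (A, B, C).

Answer: 0 7 2

Derivation:
Step 1: pour(B -> C) -> (A=0 B=0 C=7)
Step 2: pour(C -> A) -> (A=3 B=0 C=4)
Step 3: pour(A -> C) -> (A=0 B=0 C=7)
Step 4: pour(C -> A) -> (A=3 B=0 C=4)
Step 5: fill(C) -> (A=3 B=0 C=9)
Step 6: pour(C -> B) -> (A=3 B=7 C=2)
Step 7: empty(A) -> (A=0 B=7 C=2)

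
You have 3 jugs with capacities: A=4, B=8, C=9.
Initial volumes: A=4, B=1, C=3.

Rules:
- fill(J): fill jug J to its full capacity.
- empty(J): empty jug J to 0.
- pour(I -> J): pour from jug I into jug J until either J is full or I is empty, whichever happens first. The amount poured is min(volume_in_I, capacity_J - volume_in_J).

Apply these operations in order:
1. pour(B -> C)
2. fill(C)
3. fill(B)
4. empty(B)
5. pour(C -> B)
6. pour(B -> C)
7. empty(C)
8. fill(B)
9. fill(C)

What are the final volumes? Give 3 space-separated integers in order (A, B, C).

Step 1: pour(B -> C) -> (A=4 B=0 C=4)
Step 2: fill(C) -> (A=4 B=0 C=9)
Step 3: fill(B) -> (A=4 B=8 C=9)
Step 4: empty(B) -> (A=4 B=0 C=9)
Step 5: pour(C -> B) -> (A=4 B=8 C=1)
Step 6: pour(B -> C) -> (A=4 B=0 C=9)
Step 7: empty(C) -> (A=4 B=0 C=0)
Step 8: fill(B) -> (A=4 B=8 C=0)
Step 9: fill(C) -> (A=4 B=8 C=9)

Answer: 4 8 9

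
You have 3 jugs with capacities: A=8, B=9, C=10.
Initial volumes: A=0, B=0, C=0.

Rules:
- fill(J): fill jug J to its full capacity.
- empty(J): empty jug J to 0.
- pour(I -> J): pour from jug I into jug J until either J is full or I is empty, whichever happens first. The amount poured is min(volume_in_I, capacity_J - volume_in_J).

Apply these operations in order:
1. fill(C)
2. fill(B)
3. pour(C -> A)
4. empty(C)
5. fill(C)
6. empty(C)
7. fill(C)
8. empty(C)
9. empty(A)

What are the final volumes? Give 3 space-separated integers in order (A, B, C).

Step 1: fill(C) -> (A=0 B=0 C=10)
Step 2: fill(B) -> (A=0 B=9 C=10)
Step 3: pour(C -> A) -> (A=8 B=9 C=2)
Step 4: empty(C) -> (A=8 B=9 C=0)
Step 5: fill(C) -> (A=8 B=9 C=10)
Step 6: empty(C) -> (A=8 B=9 C=0)
Step 7: fill(C) -> (A=8 B=9 C=10)
Step 8: empty(C) -> (A=8 B=9 C=0)
Step 9: empty(A) -> (A=0 B=9 C=0)

Answer: 0 9 0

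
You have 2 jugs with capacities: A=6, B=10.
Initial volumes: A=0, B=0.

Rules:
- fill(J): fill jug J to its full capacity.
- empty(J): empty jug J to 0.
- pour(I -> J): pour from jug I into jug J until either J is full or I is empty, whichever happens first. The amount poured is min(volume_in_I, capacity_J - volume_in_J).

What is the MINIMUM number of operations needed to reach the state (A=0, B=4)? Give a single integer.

BFS from (A=0, B=0). One shortest path:
  1. fill(B) -> (A=0 B=10)
  2. pour(B -> A) -> (A=6 B=4)
  3. empty(A) -> (A=0 B=4)
Reached target in 3 moves.

Answer: 3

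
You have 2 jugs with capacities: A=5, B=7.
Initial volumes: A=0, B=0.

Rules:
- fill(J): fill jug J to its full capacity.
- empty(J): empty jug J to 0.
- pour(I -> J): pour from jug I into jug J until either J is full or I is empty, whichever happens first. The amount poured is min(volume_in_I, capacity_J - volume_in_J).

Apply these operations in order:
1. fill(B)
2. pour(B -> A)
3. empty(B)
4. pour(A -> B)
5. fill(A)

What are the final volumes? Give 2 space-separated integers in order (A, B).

Step 1: fill(B) -> (A=0 B=7)
Step 2: pour(B -> A) -> (A=5 B=2)
Step 3: empty(B) -> (A=5 B=0)
Step 4: pour(A -> B) -> (A=0 B=5)
Step 5: fill(A) -> (A=5 B=5)

Answer: 5 5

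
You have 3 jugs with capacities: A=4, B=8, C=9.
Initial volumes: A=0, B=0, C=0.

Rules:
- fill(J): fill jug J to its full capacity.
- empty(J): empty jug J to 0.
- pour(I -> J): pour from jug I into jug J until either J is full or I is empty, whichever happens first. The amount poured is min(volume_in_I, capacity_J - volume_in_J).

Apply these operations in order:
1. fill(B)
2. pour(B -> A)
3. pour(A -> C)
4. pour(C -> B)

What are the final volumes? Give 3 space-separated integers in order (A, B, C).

Step 1: fill(B) -> (A=0 B=8 C=0)
Step 2: pour(B -> A) -> (A=4 B=4 C=0)
Step 3: pour(A -> C) -> (A=0 B=4 C=4)
Step 4: pour(C -> B) -> (A=0 B=8 C=0)

Answer: 0 8 0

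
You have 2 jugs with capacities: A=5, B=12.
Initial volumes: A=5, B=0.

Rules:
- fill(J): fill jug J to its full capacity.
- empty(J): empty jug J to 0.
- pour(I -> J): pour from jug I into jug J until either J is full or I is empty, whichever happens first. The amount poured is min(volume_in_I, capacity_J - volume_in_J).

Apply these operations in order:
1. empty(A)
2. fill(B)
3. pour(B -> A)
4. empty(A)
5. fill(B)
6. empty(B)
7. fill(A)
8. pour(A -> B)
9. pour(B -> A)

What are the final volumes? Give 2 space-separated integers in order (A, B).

Step 1: empty(A) -> (A=0 B=0)
Step 2: fill(B) -> (A=0 B=12)
Step 3: pour(B -> A) -> (A=5 B=7)
Step 4: empty(A) -> (A=0 B=7)
Step 5: fill(B) -> (A=0 B=12)
Step 6: empty(B) -> (A=0 B=0)
Step 7: fill(A) -> (A=5 B=0)
Step 8: pour(A -> B) -> (A=0 B=5)
Step 9: pour(B -> A) -> (A=5 B=0)

Answer: 5 0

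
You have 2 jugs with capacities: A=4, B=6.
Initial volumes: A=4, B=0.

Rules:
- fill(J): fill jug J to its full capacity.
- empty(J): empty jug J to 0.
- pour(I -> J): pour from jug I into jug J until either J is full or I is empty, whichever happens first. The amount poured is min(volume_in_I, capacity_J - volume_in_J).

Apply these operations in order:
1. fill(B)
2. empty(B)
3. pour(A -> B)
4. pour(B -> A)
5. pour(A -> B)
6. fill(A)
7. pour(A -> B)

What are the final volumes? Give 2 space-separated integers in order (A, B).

Step 1: fill(B) -> (A=4 B=6)
Step 2: empty(B) -> (A=4 B=0)
Step 3: pour(A -> B) -> (A=0 B=4)
Step 4: pour(B -> A) -> (A=4 B=0)
Step 5: pour(A -> B) -> (A=0 B=4)
Step 6: fill(A) -> (A=4 B=4)
Step 7: pour(A -> B) -> (A=2 B=6)

Answer: 2 6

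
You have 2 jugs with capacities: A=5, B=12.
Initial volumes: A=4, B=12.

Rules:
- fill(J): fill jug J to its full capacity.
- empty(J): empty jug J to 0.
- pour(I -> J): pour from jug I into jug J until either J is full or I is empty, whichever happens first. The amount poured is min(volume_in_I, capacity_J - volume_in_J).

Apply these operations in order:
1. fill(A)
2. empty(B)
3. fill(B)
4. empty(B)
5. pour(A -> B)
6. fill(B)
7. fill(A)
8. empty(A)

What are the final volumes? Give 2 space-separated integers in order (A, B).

Step 1: fill(A) -> (A=5 B=12)
Step 2: empty(B) -> (A=5 B=0)
Step 3: fill(B) -> (A=5 B=12)
Step 4: empty(B) -> (A=5 B=0)
Step 5: pour(A -> B) -> (A=0 B=5)
Step 6: fill(B) -> (A=0 B=12)
Step 7: fill(A) -> (A=5 B=12)
Step 8: empty(A) -> (A=0 B=12)

Answer: 0 12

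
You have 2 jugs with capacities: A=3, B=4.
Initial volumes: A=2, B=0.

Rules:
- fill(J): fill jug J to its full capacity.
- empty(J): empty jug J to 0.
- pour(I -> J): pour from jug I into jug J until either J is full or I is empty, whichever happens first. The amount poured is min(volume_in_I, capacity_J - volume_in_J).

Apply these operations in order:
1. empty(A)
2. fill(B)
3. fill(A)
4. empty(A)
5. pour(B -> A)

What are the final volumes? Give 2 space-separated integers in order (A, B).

Step 1: empty(A) -> (A=0 B=0)
Step 2: fill(B) -> (A=0 B=4)
Step 3: fill(A) -> (A=3 B=4)
Step 4: empty(A) -> (A=0 B=4)
Step 5: pour(B -> A) -> (A=3 B=1)

Answer: 3 1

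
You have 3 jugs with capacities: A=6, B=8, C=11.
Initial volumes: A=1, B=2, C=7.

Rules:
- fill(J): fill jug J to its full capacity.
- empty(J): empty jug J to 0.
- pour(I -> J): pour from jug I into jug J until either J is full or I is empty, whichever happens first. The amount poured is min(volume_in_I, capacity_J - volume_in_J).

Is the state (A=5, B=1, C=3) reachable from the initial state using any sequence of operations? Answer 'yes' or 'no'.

Answer: no

Derivation:
BFS explored all 407 reachable states.
Reachable set includes: (0,0,0), (0,0,1), (0,0,2), (0,0,3), (0,0,4), (0,0,5), (0,0,6), (0,0,7), (0,0,8), (0,0,9), (0,0,10), (0,0,11) ...
Target (A=5, B=1, C=3) not in reachable set → no.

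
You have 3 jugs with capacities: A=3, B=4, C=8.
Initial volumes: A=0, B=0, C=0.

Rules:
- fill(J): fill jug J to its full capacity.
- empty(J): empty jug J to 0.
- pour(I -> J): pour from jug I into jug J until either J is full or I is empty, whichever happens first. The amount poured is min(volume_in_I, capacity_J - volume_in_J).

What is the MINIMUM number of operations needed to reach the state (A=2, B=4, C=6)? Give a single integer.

Answer: 7

Derivation:
BFS from (A=0, B=0, C=0). One shortest path:
  1. fill(C) -> (A=0 B=0 C=8)
  2. pour(C -> A) -> (A=3 B=0 C=5)
  3. pour(A -> B) -> (A=0 B=3 C=5)
  4. pour(C -> A) -> (A=3 B=3 C=2)
  5. pour(A -> B) -> (A=2 B=4 C=2)
  6. pour(B -> C) -> (A=2 B=0 C=6)
  7. fill(B) -> (A=2 B=4 C=6)
Reached target in 7 moves.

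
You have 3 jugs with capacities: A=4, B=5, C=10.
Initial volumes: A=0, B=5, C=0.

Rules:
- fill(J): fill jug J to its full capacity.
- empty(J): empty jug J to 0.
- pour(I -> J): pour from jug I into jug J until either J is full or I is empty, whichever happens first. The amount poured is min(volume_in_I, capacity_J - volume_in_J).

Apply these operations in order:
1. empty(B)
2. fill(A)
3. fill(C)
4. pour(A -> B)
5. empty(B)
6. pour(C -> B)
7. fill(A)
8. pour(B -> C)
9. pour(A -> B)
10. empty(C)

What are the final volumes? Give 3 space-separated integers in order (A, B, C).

Step 1: empty(B) -> (A=0 B=0 C=0)
Step 2: fill(A) -> (A=4 B=0 C=0)
Step 3: fill(C) -> (A=4 B=0 C=10)
Step 4: pour(A -> B) -> (A=0 B=4 C=10)
Step 5: empty(B) -> (A=0 B=0 C=10)
Step 6: pour(C -> B) -> (A=0 B=5 C=5)
Step 7: fill(A) -> (A=4 B=5 C=5)
Step 8: pour(B -> C) -> (A=4 B=0 C=10)
Step 9: pour(A -> B) -> (A=0 B=4 C=10)
Step 10: empty(C) -> (A=0 B=4 C=0)

Answer: 0 4 0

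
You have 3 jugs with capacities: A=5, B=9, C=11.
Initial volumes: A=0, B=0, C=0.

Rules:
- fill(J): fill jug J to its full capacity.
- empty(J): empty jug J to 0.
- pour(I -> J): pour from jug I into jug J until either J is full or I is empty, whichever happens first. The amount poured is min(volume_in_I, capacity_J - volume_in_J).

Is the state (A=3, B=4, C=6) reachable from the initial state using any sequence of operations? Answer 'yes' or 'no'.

BFS explored all 400 reachable states.
Reachable set includes: (0,0,0), (0,0,1), (0,0,2), (0,0,3), (0,0,4), (0,0,5), (0,0,6), (0,0,7), (0,0,8), (0,0,9), (0,0,10), (0,0,11) ...
Target (A=3, B=4, C=6) not in reachable set → no.

Answer: no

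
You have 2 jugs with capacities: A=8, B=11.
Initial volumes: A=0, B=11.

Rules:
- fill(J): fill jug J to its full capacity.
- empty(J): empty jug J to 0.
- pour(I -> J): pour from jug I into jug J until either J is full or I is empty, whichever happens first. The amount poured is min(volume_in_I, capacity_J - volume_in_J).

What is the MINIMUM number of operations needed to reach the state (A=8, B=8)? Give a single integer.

BFS from (A=0, B=11). One shortest path:
  1. fill(A) -> (A=8 B=11)
  2. empty(B) -> (A=8 B=0)
  3. pour(A -> B) -> (A=0 B=8)
  4. fill(A) -> (A=8 B=8)
Reached target in 4 moves.

Answer: 4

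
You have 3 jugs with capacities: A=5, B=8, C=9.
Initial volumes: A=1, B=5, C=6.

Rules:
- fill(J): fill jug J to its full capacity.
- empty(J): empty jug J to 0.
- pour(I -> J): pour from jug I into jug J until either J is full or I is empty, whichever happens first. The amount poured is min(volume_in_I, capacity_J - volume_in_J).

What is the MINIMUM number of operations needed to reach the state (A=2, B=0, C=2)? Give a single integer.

BFS from (A=1, B=5, C=6). One shortest path:
  1. pour(C -> A) -> (A=5 B=5 C=2)
  2. pour(A -> B) -> (A=2 B=8 C=2)
  3. empty(B) -> (A=2 B=0 C=2)
Reached target in 3 moves.

Answer: 3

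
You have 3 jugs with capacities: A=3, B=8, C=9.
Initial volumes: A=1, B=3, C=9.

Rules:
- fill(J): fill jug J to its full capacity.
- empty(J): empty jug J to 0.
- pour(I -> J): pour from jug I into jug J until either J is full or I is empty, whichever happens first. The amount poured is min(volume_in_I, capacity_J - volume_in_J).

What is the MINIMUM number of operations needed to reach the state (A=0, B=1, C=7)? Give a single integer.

Answer: 5

Derivation:
BFS from (A=1, B=3, C=9). One shortest path:
  1. pour(C -> B) -> (A=1 B=8 C=4)
  2. empty(B) -> (A=1 B=0 C=4)
  3. pour(A -> B) -> (A=0 B=1 C=4)
  4. fill(A) -> (A=3 B=1 C=4)
  5. pour(A -> C) -> (A=0 B=1 C=7)
Reached target in 5 moves.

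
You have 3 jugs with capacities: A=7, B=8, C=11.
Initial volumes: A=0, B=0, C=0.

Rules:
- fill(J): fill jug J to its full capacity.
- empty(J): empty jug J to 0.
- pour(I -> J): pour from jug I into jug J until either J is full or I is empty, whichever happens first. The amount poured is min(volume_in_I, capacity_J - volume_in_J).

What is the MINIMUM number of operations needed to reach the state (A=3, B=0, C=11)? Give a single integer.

BFS from (A=0, B=0, C=0). One shortest path:
  1. fill(A) -> (A=7 B=0 C=0)
  2. pour(A -> C) -> (A=0 B=0 C=7)
  3. fill(A) -> (A=7 B=0 C=7)
  4. pour(A -> C) -> (A=3 B=0 C=11)
Reached target in 4 moves.

Answer: 4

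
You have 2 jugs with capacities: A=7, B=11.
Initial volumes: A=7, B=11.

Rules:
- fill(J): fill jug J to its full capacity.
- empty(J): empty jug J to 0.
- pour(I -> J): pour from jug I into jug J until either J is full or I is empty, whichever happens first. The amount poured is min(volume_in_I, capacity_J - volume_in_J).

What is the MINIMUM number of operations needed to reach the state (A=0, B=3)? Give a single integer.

Answer: 6

Derivation:
BFS from (A=7, B=11). One shortest path:
  1. empty(B) -> (A=7 B=0)
  2. pour(A -> B) -> (A=0 B=7)
  3. fill(A) -> (A=7 B=7)
  4. pour(A -> B) -> (A=3 B=11)
  5. empty(B) -> (A=3 B=0)
  6. pour(A -> B) -> (A=0 B=3)
Reached target in 6 moves.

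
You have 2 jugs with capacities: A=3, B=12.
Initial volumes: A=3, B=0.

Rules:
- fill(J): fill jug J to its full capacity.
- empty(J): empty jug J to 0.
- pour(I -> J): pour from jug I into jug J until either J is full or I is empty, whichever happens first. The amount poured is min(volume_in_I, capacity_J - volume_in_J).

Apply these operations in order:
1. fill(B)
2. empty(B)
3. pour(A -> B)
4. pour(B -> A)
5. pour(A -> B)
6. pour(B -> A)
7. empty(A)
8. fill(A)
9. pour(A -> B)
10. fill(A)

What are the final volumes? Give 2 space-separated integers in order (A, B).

Step 1: fill(B) -> (A=3 B=12)
Step 2: empty(B) -> (A=3 B=0)
Step 3: pour(A -> B) -> (A=0 B=3)
Step 4: pour(B -> A) -> (A=3 B=0)
Step 5: pour(A -> B) -> (A=0 B=3)
Step 6: pour(B -> A) -> (A=3 B=0)
Step 7: empty(A) -> (A=0 B=0)
Step 8: fill(A) -> (A=3 B=0)
Step 9: pour(A -> B) -> (A=0 B=3)
Step 10: fill(A) -> (A=3 B=3)

Answer: 3 3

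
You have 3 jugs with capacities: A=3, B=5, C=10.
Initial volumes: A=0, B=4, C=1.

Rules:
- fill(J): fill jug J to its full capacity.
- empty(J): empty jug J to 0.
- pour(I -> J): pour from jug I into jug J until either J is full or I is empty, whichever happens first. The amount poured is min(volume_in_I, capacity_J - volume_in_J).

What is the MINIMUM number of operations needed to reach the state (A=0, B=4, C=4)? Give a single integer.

Answer: 2

Derivation:
BFS from (A=0, B=4, C=1). One shortest path:
  1. fill(A) -> (A=3 B=4 C=1)
  2. pour(A -> C) -> (A=0 B=4 C=4)
Reached target in 2 moves.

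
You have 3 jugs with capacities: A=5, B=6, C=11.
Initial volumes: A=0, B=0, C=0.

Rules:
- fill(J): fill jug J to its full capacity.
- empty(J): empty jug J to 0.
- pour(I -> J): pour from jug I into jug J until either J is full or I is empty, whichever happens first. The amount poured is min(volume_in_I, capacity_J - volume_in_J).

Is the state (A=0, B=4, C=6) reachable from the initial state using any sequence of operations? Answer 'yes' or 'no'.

BFS from (A=0, B=0, C=0):
  1. fill(A) -> (A=5 B=0 C=0)
  2. pour(A -> B) -> (A=0 B=5 C=0)
  3. fill(A) -> (A=5 B=5 C=0)
  4. pour(A -> B) -> (A=4 B=6 C=0)
  5. pour(B -> C) -> (A=4 B=0 C=6)
  6. pour(A -> B) -> (A=0 B=4 C=6)
Target reached → yes.

Answer: yes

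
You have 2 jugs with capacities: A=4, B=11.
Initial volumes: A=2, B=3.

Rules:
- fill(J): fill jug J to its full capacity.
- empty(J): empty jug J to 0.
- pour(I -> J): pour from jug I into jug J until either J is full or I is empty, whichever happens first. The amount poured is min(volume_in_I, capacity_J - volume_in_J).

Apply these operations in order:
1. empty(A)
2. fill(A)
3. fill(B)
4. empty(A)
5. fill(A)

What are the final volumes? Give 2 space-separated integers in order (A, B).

Step 1: empty(A) -> (A=0 B=3)
Step 2: fill(A) -> (A=4 B=3)
Step 3: fill(B) -> (A=4 B=11)
Step 4: empty(A) -> (A=0 B=11)
Step 5: fill(A) -> (A=4 B=11)

Answer: 4 11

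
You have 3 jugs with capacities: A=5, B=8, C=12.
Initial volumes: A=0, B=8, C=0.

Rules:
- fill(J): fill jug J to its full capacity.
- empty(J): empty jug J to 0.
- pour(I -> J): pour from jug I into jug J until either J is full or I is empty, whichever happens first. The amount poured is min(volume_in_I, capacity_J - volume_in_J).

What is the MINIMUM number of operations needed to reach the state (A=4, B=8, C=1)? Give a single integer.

Answer: 8

Derivation:
BFS from (A=0, B=8, C=0). One shortest path:
  1. fill(A) -> (A=5 B=8 C=0)
  2. pour(B -> C) -> (A=5 B=0 C=8)
  3. pour(A -> C) -> (A=1 B=0 C=12)
  4. pour(C -> B) -> (A=1 B=8 C=4)
  5. pour(B -> A) -> (A=5 B=4 C=4)
  6. pour(A -> C) -> (A=0 B=4 C=9)
  7. pour(B -> A) -> (A=4 B=0 C=9)
  8. pour(C -> B) -> (A=4 B=8 C=1)
Reached target in 8 moves.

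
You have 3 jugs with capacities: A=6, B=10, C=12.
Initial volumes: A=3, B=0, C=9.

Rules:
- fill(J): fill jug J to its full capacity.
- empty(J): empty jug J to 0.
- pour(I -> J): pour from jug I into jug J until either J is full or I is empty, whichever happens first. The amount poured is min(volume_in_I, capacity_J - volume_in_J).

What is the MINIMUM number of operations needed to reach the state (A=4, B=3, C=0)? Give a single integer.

BFS from (A=3, B=0, C=9). One shortest path:
  1. fill(B) -> (A=3 B=10 C=9)
  2. empty(C) -> (A=3 B=10 C=0)
  3. pour(A -> C) -> (A=0 B=10 C=3)
  4. pour(B -> A) -> (A=6 B=4 C=3)
  5. empty(A) -> (A=0 B=4 C=3)
  6. pour(B -> A) -> (A=4 B=0 C=3)
  7. pour(C -> B) -> (A=4 B=3 C=0)
Reached target in 7 moves.

Answer: 7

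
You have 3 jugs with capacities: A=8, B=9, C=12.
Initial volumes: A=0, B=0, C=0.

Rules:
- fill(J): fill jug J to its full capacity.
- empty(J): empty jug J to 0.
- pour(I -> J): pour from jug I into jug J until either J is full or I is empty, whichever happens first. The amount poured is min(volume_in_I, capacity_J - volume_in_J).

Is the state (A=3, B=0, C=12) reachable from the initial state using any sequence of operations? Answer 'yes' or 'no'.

Answer: yes

Derivation:
BFS from (A=0, B=0, C=0):
  1. fill(C) -> (A=0 B=0 C=12)
  2. pour(C -> B) -> (A=0 B=9 C=3)
  3. empty(B) -> (A=0 B=0 C=3)
  4. pour(C -> A) -> (A=3 B=0 C=0)
  5. fill(C) -> (A=3 B=0 C=12)
Target reached → yes.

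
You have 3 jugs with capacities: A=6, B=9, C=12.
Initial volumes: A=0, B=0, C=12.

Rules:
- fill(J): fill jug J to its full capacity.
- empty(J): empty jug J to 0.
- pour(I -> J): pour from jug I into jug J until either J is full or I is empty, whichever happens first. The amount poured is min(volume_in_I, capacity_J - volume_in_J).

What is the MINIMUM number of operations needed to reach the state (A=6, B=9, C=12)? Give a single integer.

Answer: 2

Derivation:
BFS from (A=0, B=0, C=12). One shortest path:
  1. fill(A) -> (A=6 B=0 C=12)
  2. fill(B) -> (A=6 B=9 C=12)
Reached target in 2 moves.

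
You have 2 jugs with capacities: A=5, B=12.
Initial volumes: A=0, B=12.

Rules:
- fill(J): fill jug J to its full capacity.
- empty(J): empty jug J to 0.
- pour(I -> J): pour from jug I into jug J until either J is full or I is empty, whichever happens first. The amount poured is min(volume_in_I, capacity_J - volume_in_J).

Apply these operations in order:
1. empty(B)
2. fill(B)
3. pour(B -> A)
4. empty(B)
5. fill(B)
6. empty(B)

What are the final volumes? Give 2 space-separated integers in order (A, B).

Answer: 5 0

Derivation:
Step 1: empty(B) -> (A=0 B=0)
Step 2: fill(B) -> (A=0 B=12)
Step 3: pour(B -> A) -> (A=5 B=7)
Step 4: empty(B) -> (A=5 B=0)
Step 5: fill(B) -> (A=5 B=12)
Step 6: empty(B) -> (A=5 B=0)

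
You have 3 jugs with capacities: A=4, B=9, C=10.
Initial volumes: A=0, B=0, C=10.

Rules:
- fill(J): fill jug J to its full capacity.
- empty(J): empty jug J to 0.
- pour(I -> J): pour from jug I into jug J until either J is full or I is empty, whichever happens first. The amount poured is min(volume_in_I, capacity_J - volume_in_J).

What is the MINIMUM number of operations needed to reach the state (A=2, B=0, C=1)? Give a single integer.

Answer: 8

Derivation:
BFS from (A=0, B=0, C=10). One shortest path:
  1. pour(C -> A) -> (A=4 B=0 C=6)
  2. empty(A) -> (A=0 B=0 C=6)
  3. pour(C -> A) -> (A=4 B=0 C=2)
  4. empty(A) -> (A=0 B=0 C=2)
  5. pour(C -> A) -> (A=2 B=0 C=0)
  6. fill(C) -> (A=2 B=0 C=10)
  7. pour(C -> B) -> (A=2 B=9 C=1)
  8. empty(B) -> (A=2 B=0 C=1)
Reached target in 8 moves.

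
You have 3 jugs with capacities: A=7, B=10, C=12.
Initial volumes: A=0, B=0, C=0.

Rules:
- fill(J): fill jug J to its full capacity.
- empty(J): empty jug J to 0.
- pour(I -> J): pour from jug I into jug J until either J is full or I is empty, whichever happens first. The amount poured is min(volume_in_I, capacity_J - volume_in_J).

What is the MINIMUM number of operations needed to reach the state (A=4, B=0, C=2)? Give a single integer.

Answer: 8

Derivation:
BFS from (A=0, B=0, C=0). One shortest path:
  1. fill(A) -> (A=7 B=0 C=0)
  2. fill(C) -> (A=7 B=0 C=12)
  3. pour(A -> B) -> (A=0 B=7 C=12)
  4. fill(A) -> (A=7 B=7 C=12)
  5. pour(A -> B) -> (A=4 B=10 C=12)
  6. empty(B) -> (A=4 B=0 C=12)
  7. pour(C -> B) -> (A=4 B=10 C=2)
  8. empty(B) -> (A=4 B=0 C=2)
Reached target in 8 moves.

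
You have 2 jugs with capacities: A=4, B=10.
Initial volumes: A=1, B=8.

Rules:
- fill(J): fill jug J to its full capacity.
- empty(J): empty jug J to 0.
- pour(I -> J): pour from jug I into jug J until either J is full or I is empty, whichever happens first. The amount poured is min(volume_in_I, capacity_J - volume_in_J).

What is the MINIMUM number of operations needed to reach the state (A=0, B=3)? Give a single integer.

Answer: 5

Derivation:
BFS from (A=1, B=8). One shortest path:
  1. fill(B) -> (A=1 B=10)
  2. pour(B -> A) -> (A=4 B=7)
  3. empty(A) -> (A=0 B=7)
  4. pour(B -> A) -> (A=4 B=3)
  5. empty(A) -> (A=0 B=3)
Reached target in 5 moves.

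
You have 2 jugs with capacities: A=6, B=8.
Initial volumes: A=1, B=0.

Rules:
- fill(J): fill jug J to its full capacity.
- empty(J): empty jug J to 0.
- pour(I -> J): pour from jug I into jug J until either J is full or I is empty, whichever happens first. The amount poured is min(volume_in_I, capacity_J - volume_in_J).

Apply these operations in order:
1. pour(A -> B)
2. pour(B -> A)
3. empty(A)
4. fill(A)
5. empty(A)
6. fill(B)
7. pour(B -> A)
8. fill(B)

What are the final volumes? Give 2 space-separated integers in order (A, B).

Step 1: pour(A -> B) -> (A=0 B=1)
Step 2: pour(B -> A) -> (A=1 B=0)
Step 3: empty(A) -> (A=0 B=0)
Step 4: fill(A) -> (A=6 B=0)
Step 5: empty(A) -> (A=0 B=0)
Step 6: fill(B) -> (A=0 B=8)
Step 7: pour(B -> A) -> (A=6 B=2)
Step 8: fill(B) -> (A=6 B=8)

Answer: 6 8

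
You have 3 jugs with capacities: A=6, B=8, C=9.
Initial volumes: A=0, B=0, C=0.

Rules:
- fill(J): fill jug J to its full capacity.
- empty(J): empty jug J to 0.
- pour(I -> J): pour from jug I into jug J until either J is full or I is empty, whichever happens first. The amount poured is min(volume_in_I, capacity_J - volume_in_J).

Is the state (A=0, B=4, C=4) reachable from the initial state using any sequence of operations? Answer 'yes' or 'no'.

Answer: yes

Derivation:
BFS from (A=0, B=0, C=0):
  1. fill(C) -> (A=0 B=0 C=9)
  2. pour(C -> B) -> (A=0 B=8 C=1)
  3. pour(B -> A) -> (A=6 B=2 C=1)
  4. pour(A -> C) -> (A=0 B=2 C=7)
  5. pour(B -> A) -> (A=2 B=0 C=7)
  6. fill(B) -> (A=2 B=8 C=7)
  7. pour(B -> A) -> (A=6 B=4 C=7)
  8. pour(A -> C) -> (A=4 B=4 C=9)
  9. empty(C) -> (A=4 B=4 C=0)
  10. pour(A -> C) -> (A=0 B=4 C=4)
Target reached → yes.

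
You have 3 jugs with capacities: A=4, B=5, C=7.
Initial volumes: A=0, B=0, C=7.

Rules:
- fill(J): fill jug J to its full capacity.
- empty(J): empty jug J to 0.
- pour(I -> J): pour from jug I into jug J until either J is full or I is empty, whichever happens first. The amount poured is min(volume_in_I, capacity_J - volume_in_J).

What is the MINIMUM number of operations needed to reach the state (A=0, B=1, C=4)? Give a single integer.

BFS from (A=0, B=0, C=7). One shortest path:
  1. fill(B) -> (A=0 B=5 C=7)
  2. empty(C) -> (A=0 B=5 C=0)
  3. pour(B -> A) -> (A=4 B=1 C=0)
  4. pour(A -> C) -> (A=0 B=1 C=4)
Reached target in 4 moves.

Answer: 4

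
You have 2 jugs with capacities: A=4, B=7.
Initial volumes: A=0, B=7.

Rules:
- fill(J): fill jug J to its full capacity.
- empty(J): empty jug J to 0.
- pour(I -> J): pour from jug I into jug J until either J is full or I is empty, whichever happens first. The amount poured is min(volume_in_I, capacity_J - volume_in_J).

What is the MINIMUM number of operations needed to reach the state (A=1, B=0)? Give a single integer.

BFS from (A=0, B=7). One shortest path:
  1. fill(A) -> (A=4 B=7)
  2. empty(B) -> (A=4 B=0)
  3. pour(A -> B) -> (A=0 B=4)
  4. fill(A) -> (A=4 B=4)
  5. pour(A -> B) -> (A=1 B=7)
  6. empty(B) -> (A=1 B=0)
Reached target in 6 moves.

Answer: 6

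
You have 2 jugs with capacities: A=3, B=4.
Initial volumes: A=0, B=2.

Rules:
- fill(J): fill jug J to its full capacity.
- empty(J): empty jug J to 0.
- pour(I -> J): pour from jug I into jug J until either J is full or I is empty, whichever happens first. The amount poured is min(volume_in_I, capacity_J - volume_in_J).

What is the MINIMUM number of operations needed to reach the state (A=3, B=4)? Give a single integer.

BFS from (A=0, B=2). One shortest path:
  1. fill(A) -> (A=3 B=2)
  2. fill(B) -> (A=3 B=4)
Reached target in 2 moves.

Answer: 2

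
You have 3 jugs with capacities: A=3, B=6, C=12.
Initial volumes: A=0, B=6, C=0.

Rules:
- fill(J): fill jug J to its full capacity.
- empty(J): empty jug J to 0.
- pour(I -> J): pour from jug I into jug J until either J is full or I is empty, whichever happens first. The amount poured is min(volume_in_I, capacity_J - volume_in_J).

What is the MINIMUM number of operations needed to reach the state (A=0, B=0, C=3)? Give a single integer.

BFS from (A=0, B=6, C=0). One shortest path:
  1. fill(A) -> (A=3 B=6 C=0)
  2. empty(B) -> (A=3 B=0 C=0)
  3. pour(A -> C) -> (A=0 B=0 C=3)
Reached target in 3 moves.

Answer: 3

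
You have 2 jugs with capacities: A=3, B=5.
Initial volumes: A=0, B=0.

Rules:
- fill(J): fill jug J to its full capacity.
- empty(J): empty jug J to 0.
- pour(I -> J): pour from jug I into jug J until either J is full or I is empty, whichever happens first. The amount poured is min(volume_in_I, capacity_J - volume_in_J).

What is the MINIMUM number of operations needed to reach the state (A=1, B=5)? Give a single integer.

BFS from (A=0, B=0). One shortest path:
  1. fill(A) -> (A=3 B=0)
  2. pour(A -> B) -> (A=0 B=3)
  3. fill(A) -> (A=3 B=3)
  4. pour(A -> B) -> (A=1 B=5)
Reached target in 4 moves.

Answer: 4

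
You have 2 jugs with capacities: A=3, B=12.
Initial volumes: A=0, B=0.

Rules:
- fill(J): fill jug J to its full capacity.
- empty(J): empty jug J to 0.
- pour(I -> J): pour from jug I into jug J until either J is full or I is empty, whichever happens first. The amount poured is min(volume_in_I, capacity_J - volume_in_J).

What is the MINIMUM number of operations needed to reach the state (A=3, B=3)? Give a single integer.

BFS from (A=0, B=0). One shortest path:
  1. fill(A) -> (A=3 B=0)
  2. pour(A -> B) -> (A=0 B=3)
  3. fill(A) -> (A=3 B=3)
Reached target in 3 moves.

Answer: 3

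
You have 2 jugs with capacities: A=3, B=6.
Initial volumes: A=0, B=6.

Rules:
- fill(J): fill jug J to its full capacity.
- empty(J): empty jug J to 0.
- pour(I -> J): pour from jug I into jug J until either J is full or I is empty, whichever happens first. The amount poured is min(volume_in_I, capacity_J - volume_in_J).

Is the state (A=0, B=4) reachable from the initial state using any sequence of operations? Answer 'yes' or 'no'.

Answer: no

Derivation:
BFS explored all 6 reachable states.
Reachable set includes: (0,0), (0,3), (0,6), (3,0), (3,3), (3,6)
Target (A=0, B=4) not in reachable set → no.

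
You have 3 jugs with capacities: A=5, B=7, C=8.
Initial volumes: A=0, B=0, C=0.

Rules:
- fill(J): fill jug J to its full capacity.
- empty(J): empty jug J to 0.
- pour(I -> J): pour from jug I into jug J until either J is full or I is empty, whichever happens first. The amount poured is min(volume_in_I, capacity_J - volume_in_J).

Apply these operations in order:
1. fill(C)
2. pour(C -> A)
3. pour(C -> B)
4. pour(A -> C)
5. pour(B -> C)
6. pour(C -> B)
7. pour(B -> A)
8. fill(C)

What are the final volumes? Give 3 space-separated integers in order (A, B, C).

Step 1: fill(C) -> (A=0 B=0 C=8)
Step 2: pour(C -> A) -> (A=5 B=0 C=3)
Step 3: pour(C -> B) -> (A=5 B=3 C=0)
Step 4: pour(A -> C) -> (A=0 B=3 C=5)
Step 5: pour(B -> C) -> (A=0 B=0 C=8)
Step 6: pour(C -> B) -> (A=0 B=7 C=1)
Step 7: pour(B -> A) -> (A=5 B=2 C=1)
Step 8: fill(C) -> (A=5 B=2 C=8)

Answer: 5 2 8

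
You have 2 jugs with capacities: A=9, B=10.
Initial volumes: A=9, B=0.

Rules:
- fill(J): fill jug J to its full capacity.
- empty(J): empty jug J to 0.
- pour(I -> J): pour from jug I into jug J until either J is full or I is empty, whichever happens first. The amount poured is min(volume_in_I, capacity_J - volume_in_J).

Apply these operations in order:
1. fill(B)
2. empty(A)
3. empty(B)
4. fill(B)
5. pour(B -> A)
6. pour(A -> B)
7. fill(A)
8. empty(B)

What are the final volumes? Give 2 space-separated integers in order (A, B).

Answer: 9 0

Derivation:
Step 1: fill(B) -> (A=9 B=10)
Step 2: empty(A) -> (A=0 B=10)
Step 3: empty(B) -> (A=0 B=0)
Step 4: fill(B) -> (A=0 B=10)
Step 5: pour(B -> A) -> (A=9 B=1)
Step 6: pour(A -> B) -> (A=0 B=10)
Step 7: fill(A) -> (A=9 B=10)
Step 8: empty(B) -> (A=9 B=0)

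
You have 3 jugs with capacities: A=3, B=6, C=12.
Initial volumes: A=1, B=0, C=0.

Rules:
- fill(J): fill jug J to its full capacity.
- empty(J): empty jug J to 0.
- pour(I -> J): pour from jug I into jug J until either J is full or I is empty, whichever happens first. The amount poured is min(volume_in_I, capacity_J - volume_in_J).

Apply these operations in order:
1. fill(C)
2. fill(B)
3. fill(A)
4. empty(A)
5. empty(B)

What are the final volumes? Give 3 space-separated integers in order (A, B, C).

Answer: 0 0 12

Derivation:
Step 1: fill(C) -> (A=1 B=0 C=12)
Step 2: fill(B) -> (A=1 B=6 C=12)
Step 3: fill(A) -> (A=3 B=6 C=12)
Step 4: empty(A) -> (A=0 B=6 C=12)
Step 5: empty(B) -> (A=0 B=0 C=12)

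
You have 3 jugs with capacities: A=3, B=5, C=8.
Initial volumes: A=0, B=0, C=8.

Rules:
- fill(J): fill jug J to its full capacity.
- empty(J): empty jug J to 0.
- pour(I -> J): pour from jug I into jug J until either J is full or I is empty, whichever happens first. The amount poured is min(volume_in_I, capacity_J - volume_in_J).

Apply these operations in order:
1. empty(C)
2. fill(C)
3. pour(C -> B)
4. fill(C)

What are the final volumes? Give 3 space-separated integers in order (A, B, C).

Answer: 0 5 8

Derivation:
Step 1: empty(C) -> (A=0 B=0 C=0)
Step 2: fill(C) -> (A=0 B=0 C=8)
Step 3: pour(C -> B) -> (A=0 B=5 C=3)
Step 4: fill(C) -> (A=0 B=5 C=8)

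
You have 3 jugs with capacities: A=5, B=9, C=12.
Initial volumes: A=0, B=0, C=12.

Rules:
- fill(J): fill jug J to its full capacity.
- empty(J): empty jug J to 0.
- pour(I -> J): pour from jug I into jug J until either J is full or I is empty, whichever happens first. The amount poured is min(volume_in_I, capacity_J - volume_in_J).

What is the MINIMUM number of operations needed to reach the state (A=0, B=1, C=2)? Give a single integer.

BFS from (A=0, B=0, C=12). One shortest path:
  1. pour(C -> A) -> (A=5 B=0 C=7)
  2. pour(A -> B) -> (A=0 B=5 C=7)
  3. pour(C -> A) -> (A=5 B=5 C=2)
  4. pour(A -> B) -> (A=1 B=9 C=2)
  5. empty(B) -> (A=1 B=0 C=2)
  6. pour(A -> B) -> (A=0 B=1 C=2)
Reached target in 6 moves.

Answer: 6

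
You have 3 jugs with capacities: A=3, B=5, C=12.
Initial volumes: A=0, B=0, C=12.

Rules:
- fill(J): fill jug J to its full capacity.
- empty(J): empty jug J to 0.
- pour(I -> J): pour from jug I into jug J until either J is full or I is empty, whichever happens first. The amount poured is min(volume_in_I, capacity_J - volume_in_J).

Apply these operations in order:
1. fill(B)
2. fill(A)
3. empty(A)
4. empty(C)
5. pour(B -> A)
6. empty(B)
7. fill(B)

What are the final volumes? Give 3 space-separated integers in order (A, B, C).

Step 1: fill(B) -> (A=0 B=5 C=12)
Step 2: fill(A) -> (A=3 B=5 C=12)
Step 3: empty(A) -> (A=0 B=5 C=12)
Step 4: empty(C) -> (A=0 B=5 C=0)
Step 5: pour(B -> A) -> (A=3 B=2 C=0)
Step 6: empty(B) -> (A=3 B=0 C=0)
Step 7: fill(B) -> (A=3 B=5 C=0)

Answer: 3 5 0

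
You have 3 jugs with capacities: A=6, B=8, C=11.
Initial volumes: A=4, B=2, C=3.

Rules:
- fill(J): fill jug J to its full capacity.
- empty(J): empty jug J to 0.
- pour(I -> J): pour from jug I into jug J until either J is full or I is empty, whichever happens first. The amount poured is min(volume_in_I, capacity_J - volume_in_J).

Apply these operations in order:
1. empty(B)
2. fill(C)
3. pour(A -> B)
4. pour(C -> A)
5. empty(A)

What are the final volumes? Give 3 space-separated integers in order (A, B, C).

Step 1: empty(B) -> (A=4 B=0 C=3)
Step 2: fill(C) -> (A=4 B=0 C=11)
Step 3: pour(A -> B) -> (A=0 B=4 C=11)
Step 4: pour(C -> A) -> (A=6 B=4 C=5)
Step 5: empty(A) -> (A=0 B=4 C=5)

Answer: 0 4 5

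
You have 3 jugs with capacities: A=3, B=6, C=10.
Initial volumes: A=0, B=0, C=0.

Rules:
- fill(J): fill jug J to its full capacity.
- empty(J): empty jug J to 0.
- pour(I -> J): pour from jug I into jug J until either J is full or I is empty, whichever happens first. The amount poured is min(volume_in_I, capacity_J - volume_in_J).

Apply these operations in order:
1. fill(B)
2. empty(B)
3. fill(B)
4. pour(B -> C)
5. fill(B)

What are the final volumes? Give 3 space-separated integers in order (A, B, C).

Step 1: fill(B) -> (A=0 B=6 C=0)
Step 2: empty(B) -> (A=0 B=0 C=0)
Step 3: fill(B) -> (A=0 B=6 C=0)
Step 4: pour(B -> C) -> (A=0 B=0 C=6)
Step 5: fill(B) -> (A=0 B=6 C=6)

Answer: 0 6 6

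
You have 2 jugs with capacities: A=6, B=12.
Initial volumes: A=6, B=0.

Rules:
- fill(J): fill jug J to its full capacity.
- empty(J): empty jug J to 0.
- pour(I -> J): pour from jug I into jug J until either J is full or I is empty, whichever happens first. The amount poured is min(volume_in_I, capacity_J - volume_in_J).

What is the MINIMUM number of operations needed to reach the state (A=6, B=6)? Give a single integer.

BFS from (A=6, B=0). One shortest path:
  1. pour(A -> B) -> (A=0 B=6)
  2. fill(A) -> (A=6 B=6)
Reached target in 2 moves.

Answer: 2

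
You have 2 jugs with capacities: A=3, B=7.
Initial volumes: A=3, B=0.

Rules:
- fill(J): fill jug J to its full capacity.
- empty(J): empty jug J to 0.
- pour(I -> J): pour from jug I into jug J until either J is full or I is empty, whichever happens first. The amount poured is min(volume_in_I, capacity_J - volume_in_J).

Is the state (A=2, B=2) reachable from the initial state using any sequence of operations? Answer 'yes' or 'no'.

Answer: no

Derivation:
BFS explored all 20 reachable states.
Reachable set includes: (0,0), (0,1), (0,2), (0,3), (0,4), (0,5), (0,6), (0,7), (1,0), (1,7), (2,0), (2,7) ...
Target (A=2, B=2) not in reachable set → no.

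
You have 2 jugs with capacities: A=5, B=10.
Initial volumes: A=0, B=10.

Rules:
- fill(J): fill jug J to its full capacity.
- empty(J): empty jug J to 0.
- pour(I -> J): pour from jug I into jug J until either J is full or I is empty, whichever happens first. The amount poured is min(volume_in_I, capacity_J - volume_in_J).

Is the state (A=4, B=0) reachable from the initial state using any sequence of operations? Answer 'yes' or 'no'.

Answer: no

Derivation:
BFS explored all 6 reachable states.
Reachable set includes: (0,0), (0,5), (0,10), (5,0), (5,5), (5,10)
Target (A=4, B=0) not in reachable set → no.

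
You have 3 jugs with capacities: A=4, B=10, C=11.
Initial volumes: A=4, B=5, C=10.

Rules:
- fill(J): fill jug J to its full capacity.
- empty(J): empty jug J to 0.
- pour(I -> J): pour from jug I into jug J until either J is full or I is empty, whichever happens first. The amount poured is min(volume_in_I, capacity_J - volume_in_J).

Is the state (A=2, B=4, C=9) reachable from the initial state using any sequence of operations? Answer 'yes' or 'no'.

BFS explored all 390 reachable states.
Reachable set includes: (0,0,0), (0,0,1), (0,0,2), (0,0,3), (0,0,4), (0,0,5), (0,0,6), (0,0,7), (0,0,8), (0,0,9), (0,0,10), (0,0,11) ...
Target (A=2, B=4, C=9) not in reachable set → no.

Answer: no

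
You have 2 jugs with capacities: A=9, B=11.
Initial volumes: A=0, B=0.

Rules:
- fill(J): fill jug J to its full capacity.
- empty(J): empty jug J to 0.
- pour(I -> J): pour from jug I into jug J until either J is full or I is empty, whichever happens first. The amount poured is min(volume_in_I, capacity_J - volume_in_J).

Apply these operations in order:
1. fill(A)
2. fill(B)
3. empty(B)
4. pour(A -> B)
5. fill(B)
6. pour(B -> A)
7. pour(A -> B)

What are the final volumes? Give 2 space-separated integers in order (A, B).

Answer: 0 11

Derivation:
Step 1: fill(A) -> (A=9 B=0)
Step 2: fill(B) -> (A=9 B=11)
Step 3: empty(B) -> (A=9 B=0)
Step 4: pour(A -> B) -> (A=0 B=9)
Step 5: fill(B) -> (A=0 B=11)
Step 6: pour(B -> A) -> (A=9 B=2)
Step 7: pour(A -> B) -> (A=0 B=11)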